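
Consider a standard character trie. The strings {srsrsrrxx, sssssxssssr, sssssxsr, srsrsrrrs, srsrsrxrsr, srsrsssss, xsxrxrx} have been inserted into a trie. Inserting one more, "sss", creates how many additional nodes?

0

Every character of "sss" already lies on an existing path (it is a prefix of some stored word).
No new nodes are needed: 0.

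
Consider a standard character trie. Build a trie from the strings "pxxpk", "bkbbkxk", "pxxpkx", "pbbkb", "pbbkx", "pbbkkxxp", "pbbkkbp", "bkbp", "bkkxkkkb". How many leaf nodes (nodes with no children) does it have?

8

A leaf is a node with no children — equivalently, the end of a word that is not a proper prefix of any other stored word.
Those words: "bkbbkxk", "bkbp", "bkkxkkkb", "pbbkb", "pbbkkbp", "pbbkkxxp", "pbbkx", "pxxpkx"
Leaf count: 8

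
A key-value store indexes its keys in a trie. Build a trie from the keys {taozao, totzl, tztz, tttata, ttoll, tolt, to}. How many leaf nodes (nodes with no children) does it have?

A leaf is a node with no children — equivalently, the end of a word that is not a proper prefix of any other stored word.
Those words: "taozao", "tolt", "totzl", "ttoll", "tttata", "tztz"
Leaf count: 6

6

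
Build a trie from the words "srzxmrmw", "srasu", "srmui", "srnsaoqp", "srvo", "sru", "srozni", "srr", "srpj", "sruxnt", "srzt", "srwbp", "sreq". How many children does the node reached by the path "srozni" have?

0

The children of the "srozni" node are the distinct next characters among strings starting with "srozni".
No stored string extends past "srozni".
That node has 0 child edges.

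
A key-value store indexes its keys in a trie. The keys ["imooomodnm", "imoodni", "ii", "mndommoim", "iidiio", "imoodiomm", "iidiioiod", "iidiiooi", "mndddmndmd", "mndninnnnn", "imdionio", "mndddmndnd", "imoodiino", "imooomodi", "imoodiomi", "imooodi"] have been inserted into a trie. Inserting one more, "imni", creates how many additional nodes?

The longest prefix of "imni" already in the trie is "im" (length 2).
So 4 − 2 = 2 new nodes.

2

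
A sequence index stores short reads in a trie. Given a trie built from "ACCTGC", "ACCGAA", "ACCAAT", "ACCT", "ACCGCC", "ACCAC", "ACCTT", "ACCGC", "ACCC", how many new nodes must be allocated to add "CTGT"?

4

"CTGT" shares no prefix with any stored word, so all 4 characters open new nodes.
4 − 0 = 4 new nodes.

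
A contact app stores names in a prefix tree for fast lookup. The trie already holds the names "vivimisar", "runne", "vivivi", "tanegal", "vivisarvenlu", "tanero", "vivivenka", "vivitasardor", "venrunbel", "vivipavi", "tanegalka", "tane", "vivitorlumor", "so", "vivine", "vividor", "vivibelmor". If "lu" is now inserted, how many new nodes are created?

2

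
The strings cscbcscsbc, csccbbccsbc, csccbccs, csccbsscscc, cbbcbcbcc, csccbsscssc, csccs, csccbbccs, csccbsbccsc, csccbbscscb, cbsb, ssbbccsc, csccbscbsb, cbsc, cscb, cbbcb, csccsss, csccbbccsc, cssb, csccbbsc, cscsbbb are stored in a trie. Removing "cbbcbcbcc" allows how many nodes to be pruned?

After clearing the end-marker at "cbbcbcbcc", prune upward until reaching a node still needed by another word.
The suffix "cbcc" (4 nodes) is used only by "cbbcbcbcc"; "cbbcb" is itself a stored word, so pruning stops there.
Nodes removed: 4

4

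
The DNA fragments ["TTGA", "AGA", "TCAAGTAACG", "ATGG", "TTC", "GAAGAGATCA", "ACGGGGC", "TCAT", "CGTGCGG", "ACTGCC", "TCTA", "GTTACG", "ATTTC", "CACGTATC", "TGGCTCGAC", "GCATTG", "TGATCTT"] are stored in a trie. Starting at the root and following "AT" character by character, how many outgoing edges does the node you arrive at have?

Walk "AT" from the root, arriving at one node.
Distinct next characters after "AT": G, T.
That node has 2 child edges.

2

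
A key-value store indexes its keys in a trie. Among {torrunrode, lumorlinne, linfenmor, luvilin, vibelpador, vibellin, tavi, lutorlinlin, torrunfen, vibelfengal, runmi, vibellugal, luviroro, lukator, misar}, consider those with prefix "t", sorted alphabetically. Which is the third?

torrunrode

Filter for "t…" and sort: "tavi", "torrunfen", "torrunrode"
Position 3: torrunrode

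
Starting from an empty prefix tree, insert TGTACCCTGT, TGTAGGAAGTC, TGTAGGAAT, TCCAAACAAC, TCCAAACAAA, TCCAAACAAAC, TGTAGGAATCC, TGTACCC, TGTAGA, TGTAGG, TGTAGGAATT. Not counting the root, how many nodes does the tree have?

33

Count nodes per top-level branch (shared prefixes stored once):
  'T'-branch (TCCAAACAAA, TCCAAACAAAC, TCCAAACAAC, TGTACCC, TGTACCCTGT, TGTAGA, TGTAGG, TGTAGGAAGTC, TGTAGGAAT, TGTAGGAATCC, TGTAGGAATT): 33 nodes
Sum: 33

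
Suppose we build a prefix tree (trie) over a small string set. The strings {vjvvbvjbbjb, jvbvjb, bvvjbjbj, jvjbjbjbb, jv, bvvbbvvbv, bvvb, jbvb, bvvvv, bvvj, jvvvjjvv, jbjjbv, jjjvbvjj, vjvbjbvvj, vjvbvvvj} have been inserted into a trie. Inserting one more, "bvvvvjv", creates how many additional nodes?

2

"bvvvv" is already a path in the trie; the remaining "jv" must be added.
So 7 − 5 = 2 new nodes.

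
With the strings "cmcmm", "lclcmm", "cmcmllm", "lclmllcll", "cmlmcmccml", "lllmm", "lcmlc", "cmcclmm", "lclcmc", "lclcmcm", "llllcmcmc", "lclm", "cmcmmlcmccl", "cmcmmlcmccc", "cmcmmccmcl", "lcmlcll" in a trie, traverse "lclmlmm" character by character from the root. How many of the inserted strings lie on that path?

1

Check each prefix of "lclmlmm" against the stored set — each match is an end-marker on the path.
Prefixes of the query that are stored words: "lclm"
Count: 1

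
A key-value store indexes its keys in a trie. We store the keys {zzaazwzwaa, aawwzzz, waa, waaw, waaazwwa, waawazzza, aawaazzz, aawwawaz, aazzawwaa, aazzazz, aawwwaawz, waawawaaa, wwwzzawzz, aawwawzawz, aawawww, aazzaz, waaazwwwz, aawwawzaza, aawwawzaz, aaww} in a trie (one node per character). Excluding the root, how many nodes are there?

Trace insertions, counting only characters that open a new branch:
  "zzaazwzwaa" → 10 new (z, z, a, a, z, w, z, w, a, a)
  "aawwzzz" → 7 new (a, a, w, w, z, z, z)
  "waa" → 3 new (w, a, a)
  "waaw" → prefix "waa" already present; 1 new (w)
  "waaazwwa" → prefix "waa" already present; 5 new (a, z, w, w, a)
  "waawazzza" → prefix "waaw" already present; 5 new (a, z, z, z, a)
  "aawaazzz" → prefix "aaw" already present; 5 new (a, a, z, z, z)
  "aawwawaz" → prefix "aaww" already present; 4 new (a, w, a, z)
  "aazzawwaa" → prefix "aa" already present; 7 new (z, z, a, w, w, a, a)
  "aazzazz" → prefix "aazza" already present; 2 new (z, z)
  "aawwwaawz" → prefix "aaww" already present; 5 new (w, a, a, w, z)
  "waawawaaa" → prefix "waawa" already present; 4 new (w, a, a, a)
  "wwwzzawzz" → prefix "w" already present; 8 new (w, w, z, z, a, w, z, z)
  "aawwawzawz" → prefix "aawwaw" already present; 4 new (z, a, w, z)
  "aawawww" → prefix "aawa" already present; 3 new (w, w, w)
  "aazzaz" → prefix "aazzaz" already present; 0 new (none)
  "waaazwwwz" → prefix "waaazww" already present; 2 new (w, z)
  "aawwawzaza" → prefix "aawwawza" already present; 2 new (z, a)
  "aawwawzaz" → prefix "aawwawzaz" already present; 0 new (none)
  "aaww" → prefix "aaww" already present; 0 new (none)
Total nodes = 10 + 7 + 3 + 1 + 5 + 5 + 5 + 4 + 7 + 2 + 5 + 4 + 8 + 4 + 3 + 0 + 2 + 2 + 0 + 0 = 77

77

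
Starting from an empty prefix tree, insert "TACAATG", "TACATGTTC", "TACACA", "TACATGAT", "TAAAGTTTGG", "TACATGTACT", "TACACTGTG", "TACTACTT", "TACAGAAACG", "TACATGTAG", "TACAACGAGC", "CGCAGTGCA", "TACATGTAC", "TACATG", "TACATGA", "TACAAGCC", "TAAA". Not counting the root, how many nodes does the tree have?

60

Insert word by word; a character creates a node only if that edge doesn't already exist:
  "TACAATG" → 7 new (T, A, C, A, A, T, G)
  "TACATGTTC" → prefix "TACA" already present; 5 new (T, G, T, T, C)
  "TACACA" → prefix "TACA" already present; 2 new (C, A)
  "TACATGAT" → prefix "TACATG" already present; 2 new (A, T)
  "TAAAGTTTGG" → prefix "TA" already present; 8 new (A, A, G, T, T, T, G, G)
  "TACATGTACT" → prefix "TACATGT" already present; 3 new (A, C, T)
  "TACACTGTG" → prefix "TACAC" already present; 4 new (T, G, T, G)
  "TACTACTT" → prefix "TAC" already present; 5 new (T, A, C, T, T)
  "TACAGAAACG" → prefix "TACA" already present; 6 new (G, A, A, A, C, G)
  "TACATGTAG" → prefix "TACATGTA" already present; 1 new (G)
  "TACAACGAGC" → prefix "TACAA" already present; 5 new (C, G, A, G, C)
  "CGCAGTGCA" → 9 new (C, G, C, A, G, T, G, C, A)
  "TACATGTAC" → prefix "TACATGTAC" already present; 0 new (none)
  "TACATG" → prefix "TACATG" already present; 0 new (none)
  "TACATGA" → prefix "TACATGA" already present; 0 new (none)
  "TACAAGCC" → prefix "TACAA" already present; 3 new (G, C, C)
  "TAAA" → prefix "TAAA" already present; 0 new (none)
Total nodes = 7 + 5 + 2 + 2 + 8 + 3 + 4 + 5 + 6 + 1 + 5 + 9 + 0 + 0 + 0 + 3 + 0 = 60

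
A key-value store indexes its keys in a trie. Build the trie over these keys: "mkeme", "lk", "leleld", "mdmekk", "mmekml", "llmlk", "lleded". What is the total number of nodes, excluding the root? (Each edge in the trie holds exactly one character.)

30

Count nodes per top-level branch (shared prefixes stored once):
  'l'-branch (leleld, lk, lleded, llmlk): 15 nodes
  'm'-branch (mdmekk, mkeme, mmekml): 15 nodes
Sum: 30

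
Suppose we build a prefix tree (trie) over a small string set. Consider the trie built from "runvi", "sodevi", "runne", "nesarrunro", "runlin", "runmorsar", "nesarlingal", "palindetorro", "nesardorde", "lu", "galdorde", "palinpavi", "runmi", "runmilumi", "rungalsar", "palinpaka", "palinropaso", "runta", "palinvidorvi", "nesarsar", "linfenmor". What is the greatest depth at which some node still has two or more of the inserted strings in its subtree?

Look for the deepest trie node that still has at least two words in its subtree.
"palinpaka" and "palinpavi" agree on "palinpa" (7 characters) before diverging; nothing deeper is shared.
Longest shared-prefix length: 7

7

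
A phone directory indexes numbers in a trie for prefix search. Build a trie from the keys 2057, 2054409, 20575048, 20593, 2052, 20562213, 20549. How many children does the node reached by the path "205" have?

Follow the path "205" to its node, then look at its outgoing edges.
Distinct next characters after "205": 2, 4, 6, 7, 9.
That node has 5 child edges.

5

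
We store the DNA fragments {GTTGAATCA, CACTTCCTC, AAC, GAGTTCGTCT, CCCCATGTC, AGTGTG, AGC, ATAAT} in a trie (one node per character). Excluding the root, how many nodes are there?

Trace insertions, counting only characters that open a new branch:
  "GTTGAATCA" → 9 new (G, T, T, G, A, A, T, C, A)
  "CACTTCCTC" → 9 new (C, A, C, T, T, C, C, T, C)
  "AAC" → 3 new (A, A, C)
  "GAGTTCGTCT" → prefix "G" already present; 9 new (A, G, T, T, C, G, T, C, T)
  "CCCCATGTC" → prefix "C" already present; 8 new (C, C, C, A, T, G, T, C)
  "AGTGTG" → prefix "A" already present; 5 new (G, T, G, T, G)
  "AGC" → prefix "AG" already present; 1 new (C)
  "ATAAT" → prefix "A" already present; 4 new (T, A, A, T)
Total nodes = 9 + 9 + 3 + 9 + 8 + 5 + 1 + 4 = 48

48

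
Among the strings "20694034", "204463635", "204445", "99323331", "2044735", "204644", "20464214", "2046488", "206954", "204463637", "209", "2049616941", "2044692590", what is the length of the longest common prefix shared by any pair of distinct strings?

Equivalently: take the maximum, over all pairs, of their longest common prefix length.
e.g. "204463635" and "204463637" share the prefix "20446363" of length 8; no pair shares a longer one.
Longest shared-prefix length: 8

8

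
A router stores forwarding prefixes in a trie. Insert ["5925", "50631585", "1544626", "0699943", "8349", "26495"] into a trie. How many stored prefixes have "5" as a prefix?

2

Traverse to the node for "5", then collect every word in that subtree.
Matches: "50631585", "5925"
Count: 2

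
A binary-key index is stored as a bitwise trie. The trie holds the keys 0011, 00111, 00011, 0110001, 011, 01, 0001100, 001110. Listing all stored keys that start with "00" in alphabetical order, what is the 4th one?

Words with prefix "00", in lexicographic order: "00011", "0001100", "0011", "00111", "001110"
The 4th is 00111.

00111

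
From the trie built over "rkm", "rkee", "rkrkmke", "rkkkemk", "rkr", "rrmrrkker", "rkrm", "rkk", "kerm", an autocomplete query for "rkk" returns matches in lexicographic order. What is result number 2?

rkkkemk

Words with prefix "rkk", in lexicographic order: "rkk", "rkkkemk"
Position 2: rkkkemk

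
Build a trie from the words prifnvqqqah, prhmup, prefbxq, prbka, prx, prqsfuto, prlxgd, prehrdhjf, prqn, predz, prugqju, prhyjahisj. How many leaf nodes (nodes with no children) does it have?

12

A leaf is a node with no children — equivalently, the end of a word that is not a proper prefix of any other stored word.
Those words: "prbka", "predz", "prefbxq", "prehrdhjf", "prhmup", "prhyjahisj", "prifnvqqqah", "prlxgd", "prqn", "prqsfuto", "prugqju", "prx"
Leaf count: 12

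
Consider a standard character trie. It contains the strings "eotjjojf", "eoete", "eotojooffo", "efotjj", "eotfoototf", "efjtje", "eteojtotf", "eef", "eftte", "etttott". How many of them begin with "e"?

10

Traverse to the node for "e", then collect every word in that subtree.
Matches: "eef", "efjtje", "efotjj", "eftte", "eoete", "eotfoototf", "eotjjojf", "eotojooffo", "eteojtotf", "etttott"
Count: 10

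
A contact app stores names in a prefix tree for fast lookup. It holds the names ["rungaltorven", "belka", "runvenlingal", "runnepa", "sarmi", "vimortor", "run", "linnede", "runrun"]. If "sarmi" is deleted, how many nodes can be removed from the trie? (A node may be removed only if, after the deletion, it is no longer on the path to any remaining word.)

A node on "sarmi"'s path can go only if nothing else ends at it or branches off below it.
No other word shares any prefix with "sarmi", so all 5 of its nodes go.
Nodes removed: 5

5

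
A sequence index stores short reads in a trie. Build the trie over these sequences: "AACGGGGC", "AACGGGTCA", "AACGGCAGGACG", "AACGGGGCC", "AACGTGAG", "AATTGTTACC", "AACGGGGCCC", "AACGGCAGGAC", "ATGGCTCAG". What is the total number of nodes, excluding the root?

Count nodes per top-level branch (shared prefixes stored once):
  'A'-branch (AACGGCAGGAC, AACGGCAGGACG, AACGGGGC, AACGGGGCC, AACGGGGCCC, AACGGGTCA, AACGTGAG, AATTGTTACC, ATGGCTCAG): 40 nodes
Sum: 40

40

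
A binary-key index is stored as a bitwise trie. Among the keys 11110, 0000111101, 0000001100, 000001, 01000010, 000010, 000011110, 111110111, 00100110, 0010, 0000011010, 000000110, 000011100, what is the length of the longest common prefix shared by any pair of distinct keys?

9

Equivalently: take the maximum, over all pairs, of their longest common prefix length.
e.g. "000000110" and "0000001100" share the prefix "000000110" of length 9; no pair shares a longer one.
Longest shared-prefix length: 9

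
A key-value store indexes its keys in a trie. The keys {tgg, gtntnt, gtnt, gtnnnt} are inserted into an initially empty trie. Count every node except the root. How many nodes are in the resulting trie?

12

Insert word by word; a character creates a node only if that edge doesn't already exist:
  "tgg" → 3 new (t, g, g)
  "gtntnt" → 6 new (g, t, n, t, n, t)
  "gtnt" → prefix "gtnt" already present; 0 new (none)
  "gtnnnt" → prefix "gtn" already present; 3 new (n, n, t)
Total nodes = 3 + 6 + 0 + 3 = 12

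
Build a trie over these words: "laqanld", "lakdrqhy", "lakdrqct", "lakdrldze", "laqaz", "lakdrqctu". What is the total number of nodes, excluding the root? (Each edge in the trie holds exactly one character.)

21

Trie structure (* marks end of a word):
(root)
└─ l
   └─ a
      ├─ k
      │  └─ d
      │     └─ r
      │        ├─ l
      │        │  └─ d
      │        │     └─ z
      │        │        └─ e *
      │        └─ q
      │           ├─ c
      │           │  └─ t *
      │           │     └─ u *
      │           └─ h
      │              └─ y *
      └─ q
         └─ a
            ├─ n
            │  └─ l
            │     └─ d *
            └─ z *
Counting every labelled node above: 21.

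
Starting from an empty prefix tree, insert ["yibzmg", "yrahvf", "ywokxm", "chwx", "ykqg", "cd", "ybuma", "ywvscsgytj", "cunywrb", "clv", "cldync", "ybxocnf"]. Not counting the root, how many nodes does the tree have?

53

Insert word by word; a character creates a node only if that edge doesn't already exist:
  "yibzmg" → 6 new (y, i, b, z, m, g)
  "yrahvf" → prefix "y" already present; 5 new (r, a, h, v, f)
  "ywokxm" → prefix "y" already present; 5 new (w, o, k, x, m)
  "chwx" → 4 new (c, h, w, x)
  "ykqg" → prefix "y" already present; 3 new (k, q, g)
  "cd" → prefix "c" already present; 1 new (d)
  "ybuma" → prefix "y" already present; 4 new (b, u, m, a)
  "ywvscsgytj" → prefix "yw" already present; 8 new (v, s, c, s, g, y, t, j)
  "cunywrb" → prefix "c" already present; 6 new (u, n, y, w, r, b)
  "clv" → prefix "c" already present; 2 new (l, v)
  "cldync" → prefix "cl" already present; 4 new (d, y, n, c)
  "ybxocnf" → prefix "yb" already present; 5 new (x, o, c, n, f)
Total nodes = 6 + 5 + 5 + 4 + 3 + 1 + 4 + 8 + 6 + 2 + 4 + 5 = 53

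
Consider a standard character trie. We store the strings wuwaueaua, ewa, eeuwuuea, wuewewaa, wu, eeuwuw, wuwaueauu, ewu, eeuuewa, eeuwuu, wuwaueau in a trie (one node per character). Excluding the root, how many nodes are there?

32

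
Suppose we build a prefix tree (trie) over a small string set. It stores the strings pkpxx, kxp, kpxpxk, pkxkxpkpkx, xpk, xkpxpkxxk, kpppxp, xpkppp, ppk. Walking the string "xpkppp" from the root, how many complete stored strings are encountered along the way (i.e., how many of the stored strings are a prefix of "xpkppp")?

2

Check each prefix of "xpkppp" against the stored set — each match is an end-marker on the path.
Prefixes of the query that are stored words: "xpk", "xpkppp"
Count: 2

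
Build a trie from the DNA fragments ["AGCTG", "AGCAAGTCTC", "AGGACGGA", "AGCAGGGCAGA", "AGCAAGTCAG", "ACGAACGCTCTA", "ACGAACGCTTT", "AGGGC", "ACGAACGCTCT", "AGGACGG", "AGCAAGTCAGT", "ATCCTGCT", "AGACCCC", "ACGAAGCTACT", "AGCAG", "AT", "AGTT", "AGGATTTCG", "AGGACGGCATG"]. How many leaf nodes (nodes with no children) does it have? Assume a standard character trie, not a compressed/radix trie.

Leaves are exactly the stored words that no other stored word extends.
Those words: "ACGAACGCTCTA", "ACGAACGCTTT", "ACGAAGCTACT", "AGACCCC", "AGCAAGTCAGT", "AGCAAGTCTC", "AGCAGGGCAGA", "AGCTG", "AGGACGGA", "AGGACGGCATG", "AGGATTTCG", "AGGGC", "AGTT", "ATCCTGCT"
Leaf count: 14

14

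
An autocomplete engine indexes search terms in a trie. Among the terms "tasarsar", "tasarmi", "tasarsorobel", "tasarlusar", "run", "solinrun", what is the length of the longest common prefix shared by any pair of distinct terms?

The deepest shared node is where two words last agree before diverging.
"tasarsar" and "tasarsorobel" agree on "tasars" (6 characters) before diverging; nothing deeper is shared.
Longest shared-prefix length: 6

6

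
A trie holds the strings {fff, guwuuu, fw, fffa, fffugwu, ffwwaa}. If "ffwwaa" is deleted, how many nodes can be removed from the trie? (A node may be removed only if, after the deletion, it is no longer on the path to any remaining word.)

4

A node on "ffwwaa"'s path can go only if nothing else ends at it or branches off below it.
The suffix "wwaa" (4 nodes) is used only by "ffwwaa"; the node for "ff" still has the child "f", so pruning stops there.
Nodes removed: 4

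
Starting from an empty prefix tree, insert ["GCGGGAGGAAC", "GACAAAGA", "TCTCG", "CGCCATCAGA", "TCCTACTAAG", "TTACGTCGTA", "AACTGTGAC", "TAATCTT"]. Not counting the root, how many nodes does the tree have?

Count nodes per top-level branch (shared prefixes stored once):
  'A'-branch (AACTGTGAC): 9 nodes
  'C'-branch (CGCCATCAGA): 10 nodes
  'G'-branch (GACAAAGA, GCGGGAGGAAC): 18 nodes
  'T'-branch (TAATCTT, TCCTACTAAG, TCTCG, TTACGTCGTA): 28 nodes
Sum: 65

65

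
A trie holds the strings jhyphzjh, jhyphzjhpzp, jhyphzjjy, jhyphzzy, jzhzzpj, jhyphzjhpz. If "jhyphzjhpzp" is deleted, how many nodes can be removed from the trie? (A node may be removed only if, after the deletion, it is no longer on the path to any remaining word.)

1

After clearing the end-marker at "jhyphzjhpzp", prune upward until reaching a node still needed by another word.
The suffix "p" (1 node) is used only by "jhyphzjhpzp"; "jhyphzjhpz" is itself a stored word, so pruning stops there.
Nodes removed: 1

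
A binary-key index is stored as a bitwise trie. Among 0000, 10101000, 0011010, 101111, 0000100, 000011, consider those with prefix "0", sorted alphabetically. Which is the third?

Words with prefix "0", in lexicographic order: "0000", "0000100", "000011", "0011010"
The 3rd is 000011.

000011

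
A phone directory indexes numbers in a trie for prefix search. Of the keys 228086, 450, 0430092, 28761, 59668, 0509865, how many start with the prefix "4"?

1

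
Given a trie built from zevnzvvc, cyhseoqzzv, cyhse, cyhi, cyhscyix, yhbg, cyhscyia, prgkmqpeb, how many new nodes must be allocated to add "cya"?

Walking "cya" from the root, the first 2 characters ("cy") follow existing edges; "a" is the first miss.
New nodes needed: |"cya"| − 2 = 3 − 2 = 1.

1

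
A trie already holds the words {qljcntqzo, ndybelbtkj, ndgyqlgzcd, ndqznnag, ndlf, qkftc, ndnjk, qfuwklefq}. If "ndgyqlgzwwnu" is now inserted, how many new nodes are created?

"ndgyqlgz" is already a path in the trie; the remaining "wwnu" must be added.
New nodes needed: |"ndgyqlgzwwnu"| − 8 = 12 − 8 = 4.

4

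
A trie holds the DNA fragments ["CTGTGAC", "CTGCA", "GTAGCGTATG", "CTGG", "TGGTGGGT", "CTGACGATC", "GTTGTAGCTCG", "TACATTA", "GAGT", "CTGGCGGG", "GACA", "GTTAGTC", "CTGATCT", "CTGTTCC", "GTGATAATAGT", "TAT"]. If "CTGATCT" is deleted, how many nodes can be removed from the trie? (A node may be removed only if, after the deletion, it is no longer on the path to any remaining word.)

3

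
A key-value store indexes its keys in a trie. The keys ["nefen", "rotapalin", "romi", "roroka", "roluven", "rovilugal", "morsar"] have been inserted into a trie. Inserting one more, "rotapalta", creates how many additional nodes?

The longest prefix of "rotapalta" already in the trie is "rotapal" (length 7).
Each of the 2 remaining characters creates one node.

2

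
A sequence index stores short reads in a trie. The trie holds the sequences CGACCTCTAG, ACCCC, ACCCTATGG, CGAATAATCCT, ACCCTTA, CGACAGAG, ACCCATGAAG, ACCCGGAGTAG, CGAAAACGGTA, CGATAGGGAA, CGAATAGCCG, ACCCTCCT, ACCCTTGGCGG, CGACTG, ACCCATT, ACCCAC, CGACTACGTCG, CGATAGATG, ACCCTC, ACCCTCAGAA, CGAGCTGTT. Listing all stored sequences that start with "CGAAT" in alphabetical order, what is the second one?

Words with prefix "CGAAT", in lexicographic order: "CGAATAATCCT", "CGAATAGCCG"
The 2nd is CGAATAGCCG.

CGAATAGCCG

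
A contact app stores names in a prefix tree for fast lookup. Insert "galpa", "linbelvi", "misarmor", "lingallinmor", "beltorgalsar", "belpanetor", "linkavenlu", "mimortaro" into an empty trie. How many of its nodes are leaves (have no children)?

8

A leaf is a node with no children — equivalently, the end of a word that is not a proper prefix of any other stored word.
Those words: "belpanetor", "beltorgalsar", "galpa", "linbelvi", "lingallinmor", "linkavenlu", "mimortaro", "misarmor"
Leaf count: 8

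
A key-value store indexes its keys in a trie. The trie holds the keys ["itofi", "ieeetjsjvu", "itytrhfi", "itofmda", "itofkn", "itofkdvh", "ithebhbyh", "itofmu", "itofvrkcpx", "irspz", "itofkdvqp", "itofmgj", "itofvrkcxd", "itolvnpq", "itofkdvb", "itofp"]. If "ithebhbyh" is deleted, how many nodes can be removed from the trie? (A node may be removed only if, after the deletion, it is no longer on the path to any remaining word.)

After clearing the end-marker at "ithebhbyh", prune upward until reaching a node still needed by another word.
The suffix "hebhbyh" (7 nodes) is used only by "ithebhbyh"; the node for "it" still has the child "o", so pruning stops there.
Nodes removed: 7

7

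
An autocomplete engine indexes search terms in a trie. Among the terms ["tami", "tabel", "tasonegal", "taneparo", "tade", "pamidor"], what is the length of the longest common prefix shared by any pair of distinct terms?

2

Equivalently: take the maximum, over all pairs, of their longest common prefix length.
e.g. "tabel" and "tade" share the prefix "ta" of length 2; no pair shares a longer one.
Longest shared-prefix length: 2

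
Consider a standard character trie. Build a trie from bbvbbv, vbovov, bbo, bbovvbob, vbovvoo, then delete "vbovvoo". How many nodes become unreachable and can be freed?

3

Walk "vbovvoo" from the leaf back toward the root, removing each node that no remaining word uses.
The suffix "voo" (3 nodes) is used only by "vbovvoo"; the node for "vbov" still has the child "o", so pruning stops there.
Nodes removed: 3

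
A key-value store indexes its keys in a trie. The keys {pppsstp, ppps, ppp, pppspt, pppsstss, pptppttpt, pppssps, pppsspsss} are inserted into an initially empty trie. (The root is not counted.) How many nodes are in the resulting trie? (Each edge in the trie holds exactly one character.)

22

Count nodes per top-level branch (shared prefixes stored once):
  'p'-branch (ppp, ppps, pppspt, pppssps, pppsspsss, pppsstp, pppsstss, pptppttpt): 22 nodes
Sum: 22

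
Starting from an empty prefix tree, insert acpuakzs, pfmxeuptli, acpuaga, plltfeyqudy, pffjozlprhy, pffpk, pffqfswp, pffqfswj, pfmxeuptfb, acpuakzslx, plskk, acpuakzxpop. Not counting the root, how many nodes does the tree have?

For each word, the new-node count is its length minus the longest prefix already in the trie:
  "acpuakzs" → 8 new (a, c, p, u, a, k, z, s)
  "pfmxeuptli" → 10 new (p, f, m, x, e, u, p, t, l, i)
  "acpuaga" → prefix "acpua" already present; 2 new (g, a)
  "plltfeyqudy" → prefix "p" already present; 10 new (l, l, t, f, e, y, q, u, d, y)
  "pffjozlprhy" → prefix "pf" already present; 9 new (f, j, o, z, l, p, r, h, y)
  "pffpk" → prefix "pff" already present; 2 new (p, k)
  "pffqfswp" → prefix "pff" already present; 5 new (q, f, s, w, p)
  "pffqfswj" → prefix "pffqfsw" already present; 1 new (j)
  "pfmxeuptfb" → prefix "pfmxeupt" already present; 2 new (f, b)
  "acpuakzslx" → prefix "acpuakzs" already present; 2 new (l, x)
  "plskk" → prefix "pl" already present; 3 new (s, k, k)
  "acpuakzxpop" → prefix "acpuakz" already present; 4 new (x, p, o, p)
Total nodes = 8 + 10 + 2 + 10 + 9 + 2 + 5 + 1 + 2 + 2 + 3 + 4 = 58

58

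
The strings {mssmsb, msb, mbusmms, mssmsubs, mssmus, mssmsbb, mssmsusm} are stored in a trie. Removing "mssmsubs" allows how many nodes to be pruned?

2

A node on "mssmsubs"'s path can go only if nothing else ends at it or branches off below it.
The suffix "bs" (2 nodes) is used only by "mssmsubs"; the node for "mssmsu" still has the child "s", so pruning stops there.
Nodes removed: 2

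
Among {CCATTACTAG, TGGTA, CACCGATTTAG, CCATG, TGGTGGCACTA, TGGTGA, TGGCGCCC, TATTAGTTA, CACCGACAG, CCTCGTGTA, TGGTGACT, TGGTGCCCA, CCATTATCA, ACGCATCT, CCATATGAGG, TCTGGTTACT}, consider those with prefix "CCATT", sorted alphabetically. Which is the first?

DFS of the "CCATT" subtree visits, in order: "CCATTACTAG", "CCATTATCA"
Position 1: CCATTACTAG

CCATTACTAG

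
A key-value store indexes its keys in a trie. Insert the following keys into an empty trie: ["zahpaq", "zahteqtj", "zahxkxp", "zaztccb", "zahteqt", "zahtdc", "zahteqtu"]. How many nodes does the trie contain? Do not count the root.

23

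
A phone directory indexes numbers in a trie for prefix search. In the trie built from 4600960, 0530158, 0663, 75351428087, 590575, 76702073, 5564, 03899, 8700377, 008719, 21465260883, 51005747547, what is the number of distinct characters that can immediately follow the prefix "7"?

2

Follow the path "7" to its node, then look at its outgoing edges.
Distinct next characters after "7": 5, 6.
That node has 2 child edges.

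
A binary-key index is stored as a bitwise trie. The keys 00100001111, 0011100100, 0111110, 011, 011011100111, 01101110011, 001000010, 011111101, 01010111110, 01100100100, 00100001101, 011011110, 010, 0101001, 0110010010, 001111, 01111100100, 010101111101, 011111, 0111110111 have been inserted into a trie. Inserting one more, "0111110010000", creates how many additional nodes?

Walking "0111110010000" from the root, the first 11 characters ("01111100100") follow existing edges; "0" is the first miss.
Each of the 2 remaining characters creates one node.

2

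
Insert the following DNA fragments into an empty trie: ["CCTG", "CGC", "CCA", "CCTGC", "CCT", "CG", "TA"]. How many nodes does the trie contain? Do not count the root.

Count nodes per top-level branch (shared prefixes stored once):
  'C'-branch (CCA, CCT, CCTG, CCTGC, CG, CGC): 8 nodes
  'T'-branch (TA): 2 nodes
Sum: 10

10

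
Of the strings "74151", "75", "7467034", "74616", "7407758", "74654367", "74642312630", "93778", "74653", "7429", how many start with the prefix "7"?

9

Traverse to the node for "7", then collect every word in that subtree.
Matches: "7407758", "74151", "7429", "74616", "74642312630", "74653", "74654367", "7467034", "75"
Count: 9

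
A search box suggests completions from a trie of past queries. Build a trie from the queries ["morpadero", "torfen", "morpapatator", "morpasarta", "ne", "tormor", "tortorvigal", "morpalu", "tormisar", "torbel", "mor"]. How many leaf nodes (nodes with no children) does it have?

10

A leaf is a node with no children — equivalently, the end of a word that is not a proper prefix of any other stored word.
Those words: "morpadero", "morpalu", "morpapatator", "morpasarta", "ne", "torbel", "torfen", "tormisar", "tormor", "tortorvigal"
Leaf count: 10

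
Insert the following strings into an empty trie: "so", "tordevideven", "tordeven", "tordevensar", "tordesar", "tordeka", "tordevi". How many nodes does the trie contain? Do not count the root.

24

Insert word by word; a character creates a node only if that edge doesn't already exist:
  "so" → 2 new (s, o)
  "tordevideven" → 12 new (t, o, r, d, e, v, i, d, e, v, e, n)
  "tordeven" → prefix "tordev" already present; 2 new (e, n)
  "tordevensar" → prefix "tordeven" already present; 3 new (s, a, r)
  "tordesar" → prefix "torde" already present; 3 new (s, a, r)
  "tordeka" → prefix "torde" already present; 2 new (k, a)
  "tordevi" → prefix "tordevi" already present; 0 new (none)
Total nodes = 2 + 12 + 2 + 3 + 3 + 2 + 0 = 24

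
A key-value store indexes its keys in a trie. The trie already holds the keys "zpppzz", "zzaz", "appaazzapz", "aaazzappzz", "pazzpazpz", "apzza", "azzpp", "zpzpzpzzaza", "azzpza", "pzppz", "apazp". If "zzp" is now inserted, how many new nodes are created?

1

Walking "zzp" from the root, the first 2 characters ("zz") follow existing edges; "p" is the first miss.
New nodes needed: |"zzp"| − 2 = 3 − 2 = 1.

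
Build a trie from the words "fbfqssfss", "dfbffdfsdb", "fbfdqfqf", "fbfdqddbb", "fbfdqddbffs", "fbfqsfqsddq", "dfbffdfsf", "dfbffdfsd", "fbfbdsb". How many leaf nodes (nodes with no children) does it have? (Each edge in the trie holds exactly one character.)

8

Leaves are exactly the stored words that no other stored word extends.
Those words: "dfbffdfsdb", "dfbffdfsf", "fbfbdsb", "fbfdqddbb", "fbfdqddbffs", "fbfdqfqf", "fbfqsfqsddq", "fbfqssfss"
Leaf count: 8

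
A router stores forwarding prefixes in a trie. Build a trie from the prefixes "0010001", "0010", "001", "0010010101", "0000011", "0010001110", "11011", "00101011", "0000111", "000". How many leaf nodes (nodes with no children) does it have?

6

A leaf is a node with no children — equivalently, the end of a word that is not a proper prefix of any other stored word.
Those words: "0000011", "0000111", "0010001110", "0010010101", "00101011", "11011"
Leaf count: 6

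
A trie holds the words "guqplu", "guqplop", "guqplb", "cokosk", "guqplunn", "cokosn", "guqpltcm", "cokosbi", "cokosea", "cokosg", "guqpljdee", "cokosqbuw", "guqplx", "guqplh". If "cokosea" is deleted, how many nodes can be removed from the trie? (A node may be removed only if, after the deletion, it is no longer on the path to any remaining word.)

2

Walk "cokosea" from the leaf back toward the root, removing each node that no remaining word uses.
The suffix "ea" (2 nodes) is used only by "cokosea"; the node for "cokos" still has the child "k", so pruning stops there.
Nodes removed: 2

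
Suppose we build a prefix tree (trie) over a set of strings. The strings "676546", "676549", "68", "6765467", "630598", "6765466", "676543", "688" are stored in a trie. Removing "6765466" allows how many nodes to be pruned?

Walk "6765466" from the leaf back toward the root, removing each node that no remaining word uses.
The suffix "6" (1 node) is used only by "6765466"; the node for "676546" still has the child "7", so pruning stops there.
Nodes removed: 1

1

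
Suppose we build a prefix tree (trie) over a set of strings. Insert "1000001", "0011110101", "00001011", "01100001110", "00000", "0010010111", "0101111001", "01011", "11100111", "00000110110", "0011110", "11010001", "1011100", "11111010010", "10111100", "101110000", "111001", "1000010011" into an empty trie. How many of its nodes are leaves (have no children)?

Leaves are exactly the stored words that no other stored word extends.
Those words: "00000110110", "00001011", "0010010111", "0011110101", "0101111001", "01100001110", "1000001", "1000010011", "101110000", "10111100", "11010001", "11100111", "11111010010"
Leaf count: 13

13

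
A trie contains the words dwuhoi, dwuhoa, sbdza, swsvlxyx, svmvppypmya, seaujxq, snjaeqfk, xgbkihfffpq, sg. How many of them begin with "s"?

6

Traverse to the node for "s", then collect every word in that subtree.
Words under "s": sbdza, seaujxq, sg, snjaeqfk, svmvppypmya, swsvlxyx
Count: 6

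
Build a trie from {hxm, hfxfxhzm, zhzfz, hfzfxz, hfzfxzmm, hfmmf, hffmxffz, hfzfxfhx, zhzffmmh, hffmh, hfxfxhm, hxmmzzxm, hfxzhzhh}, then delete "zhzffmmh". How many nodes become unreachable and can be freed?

A node on "zhzffmmh"'s path can go only if nothing else ends at it or branches off below it.
The suffix "fmmh" (4 nodes) is used only by "zhzffmmh"; the node for "zhzf" still has the child "z", so pruning stops there.
Nodes removed: 4

4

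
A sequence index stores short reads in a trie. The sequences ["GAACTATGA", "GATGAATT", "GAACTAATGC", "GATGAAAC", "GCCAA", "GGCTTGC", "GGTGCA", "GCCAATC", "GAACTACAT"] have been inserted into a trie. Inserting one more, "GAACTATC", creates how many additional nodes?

1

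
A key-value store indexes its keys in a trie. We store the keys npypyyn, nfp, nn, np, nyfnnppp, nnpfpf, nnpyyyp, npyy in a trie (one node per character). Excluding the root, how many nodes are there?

Count nodes per top-level branch (shared prefixes stored once):
  'n'-branch (nfp, nn, nnpfpf, nnpyyyp, np, npypyyn, npyy, nyfnnppp): 26 nodes
Sum: 26

26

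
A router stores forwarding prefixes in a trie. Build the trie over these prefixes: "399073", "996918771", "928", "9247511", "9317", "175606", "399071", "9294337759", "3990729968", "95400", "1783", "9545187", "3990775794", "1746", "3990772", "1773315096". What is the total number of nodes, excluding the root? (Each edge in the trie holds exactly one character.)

Insert word by word; a character creates a node only if that edge doesn't already exist:
  "399073" → 6 new (3, 9, 9, 0, 7, 3)
  "996918771" → 9 new (9, 9, 6, 9, 1, 8, 7, 7, 1)
  "928" → prefix "9" already present; 2 new (2, 8)
  "9247511" → prefix "92" already present; 5 new (4, 7, 5, 1, 1)
  "9317" → prefix "9" already present; 3 new (3, 1, 7)
  "175606" → 6 new (1, 7, 5, 6, 0, 6)
  "399071" → prefix "39907" already present; 1 new (1)
  "9294337759" → prefix "92" already present; 8 new (9, 4, 3, 3, 7, 7, 5, 9)
  "3990729968" → prefix "39907" already present; 5 new (2, 9, 9, 6, 8)
  "95400" → prefix "9" already present; 4 new (5, 4, 0, 0)
  "1783" → prefix "17" already present; 2 new (8, 3)
  "9545187" → prefix "954" already present; 4 new (5, 1, 8, 7)
  "3990775794" → prefix "39907" already present; 5 new (7, 5, 7, 9, 4)
  "1746" → prefix "17" already present; 2 new (4, 6)
  "3990772" → prefix "399077" already present; 1 new (2)
  "1773315096" → prefix "17" already present; 8 new (7, 3, 3, 1, 5, 0, 9, 6)
Total nodes = 6 + 9 + 2 + 5 + 3 + 6 + 1 + 8 + 5 + 4 + 2 + 4 + 5 + 2 + 1 + 8 = 71

71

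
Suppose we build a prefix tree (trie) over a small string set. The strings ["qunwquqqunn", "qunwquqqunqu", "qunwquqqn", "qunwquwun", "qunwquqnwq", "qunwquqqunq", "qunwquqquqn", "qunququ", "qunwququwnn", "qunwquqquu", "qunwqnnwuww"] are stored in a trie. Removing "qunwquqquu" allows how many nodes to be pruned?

1

Walk "qunwquqquu" from the leaf back toward the root, removing each node that no remaining word uses.
The suffix "u" (1 node) is used only by "qunwquqquu"; the node for "qunwquqqu" still has the child "n", so pruning stops there.
Nodes removed: 1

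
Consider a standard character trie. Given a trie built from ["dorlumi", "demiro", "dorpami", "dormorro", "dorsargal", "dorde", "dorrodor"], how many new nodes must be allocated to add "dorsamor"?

"dorsa" is already a path in the trie; the remaining "mor" must be added.
New nodes needed: |"dorsamor"| − 5 = 8 − 5 = 3.

3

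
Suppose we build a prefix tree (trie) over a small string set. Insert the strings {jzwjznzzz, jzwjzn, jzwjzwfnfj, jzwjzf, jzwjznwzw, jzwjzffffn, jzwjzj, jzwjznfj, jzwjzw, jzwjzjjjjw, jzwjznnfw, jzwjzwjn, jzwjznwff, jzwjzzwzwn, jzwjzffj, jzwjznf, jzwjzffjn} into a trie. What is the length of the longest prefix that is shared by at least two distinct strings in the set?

Look for the deepest trie node that still has at least two words in its subtree.
e.g. "jzwjzffj" and "jzwjzffjn" share the prefix "jzwjzffj" of length 8; no pair shares a longer one.
Longest shared-prefix length: 8

8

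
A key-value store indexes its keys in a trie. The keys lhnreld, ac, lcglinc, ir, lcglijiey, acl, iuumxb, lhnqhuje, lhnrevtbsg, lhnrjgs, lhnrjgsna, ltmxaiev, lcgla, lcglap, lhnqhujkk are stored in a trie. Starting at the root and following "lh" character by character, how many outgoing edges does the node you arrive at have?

1

Walk "lh" from the root, arriving at one node.
Characters that immediately follow "lh" among the stored strings: {n}.
That node has 1 child edge.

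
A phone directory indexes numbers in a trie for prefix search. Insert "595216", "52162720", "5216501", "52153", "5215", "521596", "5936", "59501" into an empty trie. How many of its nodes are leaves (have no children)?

7

Leaves are exactly the stored words that no other stored word extends.
Those words: "52153", "521596", "52162720", "5216501", "5936", "59501", "595216"
Leaf count: 7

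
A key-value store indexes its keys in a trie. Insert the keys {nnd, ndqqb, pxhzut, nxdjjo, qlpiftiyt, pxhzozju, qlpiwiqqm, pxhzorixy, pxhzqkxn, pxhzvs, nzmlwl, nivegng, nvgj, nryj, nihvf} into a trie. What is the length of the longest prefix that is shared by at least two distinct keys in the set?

5

Equivalently: take the maximum, over all pairs, of their longest common prefix length.
e.g. "pxhzorixy" and "pxhzozju" share the prefix "pxhzo" of length 5; no pair shares a longer one.
Longest shared-prefix length: 5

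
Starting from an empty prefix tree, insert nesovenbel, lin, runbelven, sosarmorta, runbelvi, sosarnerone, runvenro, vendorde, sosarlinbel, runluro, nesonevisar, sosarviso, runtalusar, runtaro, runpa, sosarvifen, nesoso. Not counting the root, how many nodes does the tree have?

89

Count nodes per top-level branch (shared prefixes stored once):
  'l'-branch (lin): 3 nodes
  'n'-branch (nesonevisar, nesoso, nesovenbel): 19 nodes
  'r'-branch (runbelven, runbelvi, runluro, runpa, runtalusar, runtaro, runvenro): 30 nodes
  's'-branch (sosarlinbel, sosarmorta, sosarnerone, sosarvifen, sosarviso): 29 nodes
  'v'-branch (vendorde): 8 nodes
Sum: 89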